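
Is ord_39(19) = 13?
Powers of 19 mod 39: 19^1≡19, 19^2≡10, 19^3≡34, 19^4≡22, 19^5≡28, 19^6≡25, 19^7≡7, 19^8≡16, 19^9≡31, 19^10≡4, 19^11≡37, 19^12≡1. Already 19^12≡1, so the order is 12 < 13. No, the actual order is 12.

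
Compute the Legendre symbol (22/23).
(22/23) = 22^{11} mod 23 = -1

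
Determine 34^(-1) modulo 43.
Since 43 is prime, by Fermat 34^(-1) ≡ 34^{41} ≡ 19 mod 43. Verify: 34 × 19 = 646 ≡ 1 mod 43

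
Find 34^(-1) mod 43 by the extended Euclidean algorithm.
Extended GCD: 34(19) + 43(-15) = 1. So 34^(-1) ≡ 19 mod 43. Verify: 34 × 19 = 646 ≡ 1 mod 43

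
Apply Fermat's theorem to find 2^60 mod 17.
By Fermat: 2^{16} ≡ 1 mod 17. 60 = 3×16 + 12. So 2^{60} ≡ 2^{12} ≡ 16 mod 17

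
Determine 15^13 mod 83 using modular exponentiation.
By repeated squaring mod 83: 15^{1}≡15, 15^{2}≡59, 15^{4}≡78, 15^{8}≡25. Then 15^{13} = 15^{8+4+1} ≡ 25 × 78 × 15 ≡ 34 mod 83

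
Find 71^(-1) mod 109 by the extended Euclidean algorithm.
Extended GCD: 71(43) + 109(-28) = 1. So 71^(-1) ≡ 43 mod 109. Verify: 71 × 43 = 3053 ≡ 1 mod 109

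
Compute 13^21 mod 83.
By repeated squaring (mod 83): 13^{1}≡13, 13^{2}≡3, 13^{4}≡9, 13^{8}≡81, 13^{16}≡4. Then 13^{21} = 13^{16+4+1} ≡ 4 × 9 × 13 ≡ 53 (mod 83)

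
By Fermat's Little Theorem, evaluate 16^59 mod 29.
By Fermat: 16^{28} ≡ 1 (mod 29). 59 = 2×28 + 3. So 16^{59} ≡ 16^{3} ≡ 7 (mod 29)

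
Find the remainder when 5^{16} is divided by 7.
By Fermat: 5^{6} ≡ 1 (mod 7). 16 = 2×6 + 4. So 5^{16} ≡ 5^{4} ≡ 2 (mod 7)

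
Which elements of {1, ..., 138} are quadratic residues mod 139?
QRs mod 139: {1, 4, 5, 6, 7, 9, 11, 13, 16, 20, 24, 25, 28, 29, 30, 31, 34, 35, 36, 37, 38, 41, 42, 44, 45, 46, 47, 49, 51, 52, 54, 55, 57, 63, 64, 65, 66, 67, 69, 71, 77, 78, 79, 80, 81, 83, 86, 89, 91, 96, 99, 100, 106, 107, 112, 113, 116, 117, 118, 120, 121, 122, 124, 125, 127, 129, 131, 136, 137}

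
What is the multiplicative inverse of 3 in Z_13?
Since 13 is prime, by Fermat 3^(-1) ≡ 3^{11} ≡ 9 mod 13. Verify: 3 × 9 = 27 ≡ 1 mod 13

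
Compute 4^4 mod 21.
4^{4} = 256 ≡ 4 mod 21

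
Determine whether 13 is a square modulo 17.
By Euler's criterion: 13^{8} ≡ 1 (mod 17). Since this equals 1, 13 is a QR.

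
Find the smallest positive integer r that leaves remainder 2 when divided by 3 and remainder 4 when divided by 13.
M = 3 × 13 = 39. M₁ = 13, y₁ ≡ 1 mod 3. M₂ = 3, y₂ ≡ 9 mod 13. r = 2×13×1 + 4×3×9 ≡ 17 mod 39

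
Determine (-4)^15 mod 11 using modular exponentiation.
Using Fermat: (-4)^{10} ≡ 1 (mod 11). 15 ≡ 5 (mod 10). So (-4)^{15} ≡ (-4)^{5} ≡ 10 (mod 11)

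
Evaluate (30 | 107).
(30/107) = 30^{53} mod 107 = 1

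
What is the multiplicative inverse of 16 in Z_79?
Since 79 is prime, by Fermat 16^(-1) ≡ 16^{77} ≡ 5 mod 79. Verify: 16 × 5 = 80 ≡ 1 mod 79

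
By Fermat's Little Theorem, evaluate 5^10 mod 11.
By Fermat's Little Theorem, 5^{10} ≡ 1 (mod 11) since 11 is prime and gcd(5, 11) = 1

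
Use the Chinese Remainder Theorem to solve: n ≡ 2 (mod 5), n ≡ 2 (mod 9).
M = 5 × 9 = 45. M₁ = 9, y₁ ≡ 4 (mod 5). M₂ = 5, y₂ ≡ 2 (mod 9). n = 2×9×4 + 2×5×2 ≡ 2 (mod 45)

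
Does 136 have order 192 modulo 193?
ord_193(136) divides 192. For each prime q|192: 136^{96}≡192, 136^{64}≡84, none ≡ 1. So 136 has order 192 and is a primitive root mod 193.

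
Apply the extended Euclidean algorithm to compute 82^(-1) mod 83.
Extended GCD: 82(-1) + 83(1) = 1. So 82^(-1) ≡ -1 ≡ 82 (mod 83). Verify: 82 × 82 = 6724 ≡ 1 (mod 83)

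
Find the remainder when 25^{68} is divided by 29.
By Fermat: 25^{28} ≡ 1 mod 29. 68 = 2×28 + 12. So 25^{68} ≡ 25^{12} ≡ 20 mod 29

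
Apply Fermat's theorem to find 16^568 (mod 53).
By Fermat: 16^{52} ≡ 1 (mod 53). 568 ≡ 48 (mod 52). So 16^{568} ≡ 16^{48} ≡ 36 (mod 53)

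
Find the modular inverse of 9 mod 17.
Since 17 is prime, by Fermat 9^(-1) ≡ 9^{15} ≡ 2 (mod 17). Verify: 9 × 2 = 18 ≡ 1 (mod 17)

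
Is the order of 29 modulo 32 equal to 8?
Powers of 29 mod 32: 29^1≡29, 29^2≡9, 29^3≡5, 29^4≡17, 29^5≡13, 29^6≡25, 29^7≡21, 29^8≡1. First k with 29^k≡1 is k=8. Yes, ord_32(29) = 8.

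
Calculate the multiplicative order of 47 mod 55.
Powers of 47 mod 55: 47^1≡47, 47^2≡9, 47^3≡38, 47^4≡26, 47^5≡12, 47^6≡14, 47^7≡53, 47^8≡16, 47^9≡37, 47^10≡34, 47^11≡3, 47^12≡31, 47^13≡27, 47^14≡4, 47^15≡23, 47^16≡36, 47^17≡42, 47^18≡49, 47^19≡48, 47^20≡1. ord_55(47) = 20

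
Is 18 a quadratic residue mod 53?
By Euler's criterion: 18^{26} ≡ 52 (mod 53). Since this equals -1 (≡ 52), 18 is not a QR.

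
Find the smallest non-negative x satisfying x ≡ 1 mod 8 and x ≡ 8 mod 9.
M = 8 × 9 = 72. M₁ = 9, y₁ ≡ 1 mod 8. M₂ = 8, y₂ ≡ 8 mod 9. x = 1×9×1 + 8×8×8 ≡ 17 mod 72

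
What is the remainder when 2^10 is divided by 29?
By repeated squaring mod 29: 2^{1}≡2, 2^{2}≡4, 2^{4}≡16, 2^{8}≡24. Then 2^{10} = 2^{8+2} ≡ 24 × 4 ≡ 9 mod 29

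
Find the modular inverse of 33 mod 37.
Since 37 is prime, by Fermat 33^(-1) ≡ 33^{35} ≡ 9 (mod 37). Verify: 33 × 9 = 297 ≡ 1 (mod 37)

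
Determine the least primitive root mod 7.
g = 3. For each prime q|6: 3^{3}≡6, 3^{2}≡2, none ≡ 1, so ord_7(3) = 6 and 3 is a primitive root.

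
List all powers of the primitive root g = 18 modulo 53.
18^1, 18^2, ..., 18^{52} mod 53: [18, 6, 2, 36, 12, 4, 19, 24, 8, 38, 48, 16, 23, 43, 32, 46, 33, 11, 39, 13, 22, 25, 26, 44, 50, 52, 35, 47, 51, 17, 41, 49, 34, 29, 45, 15, 5, 37, 30, 10, 21, 7, 20, 42, 14, 40, 31, 28, 27, 9, 3, 1]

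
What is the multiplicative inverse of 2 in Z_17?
Since 17 is prime, by Fermat 2^(-1) ≡ 2^{15} ≡ 9 mod 17. Verify: 2 × 9 = 18 ≡ 1 mod 17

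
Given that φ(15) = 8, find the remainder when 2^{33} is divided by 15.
By Euler: 2^{8} ≡ 1 (mod 15) since gcd(2, 15) = 1. 33 = 4×8 + 1. So 2^{33} ≡ 2^{1} ≡ 2 (mod 15)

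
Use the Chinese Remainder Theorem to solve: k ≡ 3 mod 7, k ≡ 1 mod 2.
M = 7 × 2 = 14. M₁ = 2, y₁ ≡ 4 mod 7. M₂ = 7, y₂ ≡ 1 mod 2. k = 3×2×4 + 1×7×1 ≡ 3 mod 14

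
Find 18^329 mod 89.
Using Fermat: 18^{88} ≡ 1 mod 89. 329 ≡ 65 mod 88. So 18^{329} ≡ 18^{65} ≡ 84 mod 89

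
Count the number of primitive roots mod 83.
A prime p has φ(p-1) primitive roots; here φ(82) = 40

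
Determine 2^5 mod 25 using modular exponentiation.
By repeated squaring (mod 25): 2^{1}≡2, 2^{2}≡4, 2^{4}≡16. Then 2^{5} = 2^{4+1} ≡ 16 × 2 ≡ 7 (mod 25)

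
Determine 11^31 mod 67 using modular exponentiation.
By repeated squaring (mod 67): 11^{1}≡11, 11^{2}≡54, 11^{4}≡35, 11^{8}≡19, 11^{16}≡26. Then 11^{31} = 11^{16+8+4+2+1} ≡ 26 × 19 × 35 × 54 × 11 ≡ 31 (mod 67)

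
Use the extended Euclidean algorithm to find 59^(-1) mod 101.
Extended GCD: 59(12) + 101(-7) = 1. So 59^(-1) ≡ 12 mod 101. Verify: 59 × 12 = 708 ≡ 1 mod 101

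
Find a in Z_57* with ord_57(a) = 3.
7 has order 3 mod 57 since 7^{3} ≡ 1 mod 57 and no smaller power works.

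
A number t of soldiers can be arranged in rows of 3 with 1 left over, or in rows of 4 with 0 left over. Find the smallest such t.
M = 3 × 4 = 12. M₁ = 4, y₁ ≡ 1 mod 3. M₂ = 3, y₂ ≡ 3 mod 4. t = 1×4×1 + 0×3×3 ≡ 4 mod 12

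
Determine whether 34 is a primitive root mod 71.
34^{14} ≡ 1 mod 71 and 14 < 70, so ord_71(34) = 14 ≠ 70 and 34 is not a primitive root.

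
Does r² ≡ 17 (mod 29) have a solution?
By Euler's criterion: 17^{14} ≡ 28 (mod 29). Since this equals -1 (≡ 28), 17 is not a QR.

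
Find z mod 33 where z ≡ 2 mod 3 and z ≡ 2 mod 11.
M = 3 × 11 = 33. M₁ = 11, y₁ ≡ 2 mod 3. M₂ = 3, y₂ ≡ 4 mod 11. z = 2×11×2 + 2×3×4 ≡ 2 mod 33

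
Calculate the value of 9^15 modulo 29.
By repeated squaring mod 29: 9^{1}≡9, 9^{2}≡23, 9^{4}≡7, 9^{8}≡20. Then 9^{15} = 9^{8+4+2+1} ≡ 20 × 7 × 23 × 9 ≡ 9 mod 29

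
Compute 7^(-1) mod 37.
Since 37 is prime, by Fermat 7^(-1) ≡ 7^{35} ≡ 16 mod 37. Verify: 7 × 16 = 112 ≡ 1 mod 37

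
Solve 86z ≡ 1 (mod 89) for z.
Since 89 is prime, by Fermat 86^(-1) ≡ 86^{87} ≡ 59 (mod 89). Verify: 86 × 59 = 5074 ≡ 1 (mod 89)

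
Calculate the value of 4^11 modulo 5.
Using Fermat: 4^{4} ≡ 1 mod 5. 11 ≡ 3 mod 4. So 4^{11} ≡ 4^{3} ≡ 4 mod 5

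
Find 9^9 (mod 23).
By repeated squaring (mod 23): 9^{1}≡9, 9^{2}≡12, 9^{4}≡6, 9^{8}≡13. Then 9^{9} = 9^{8+1} ≡ 13 × 9 ≡ 2 (mod 23)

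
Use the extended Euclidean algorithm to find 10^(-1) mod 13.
Extended GCD: 10(4) + 13(-3) = 1. So 10^(-1) ≡ 4 mod 13. Verify: 10 × 4 = 40 ≡ 1 mod 13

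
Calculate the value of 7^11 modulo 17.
By repeated squaring mod 17: 7^{1}≡7, 7^{2}≡15, 7^{4}≡4, 7^{8}≡16. Then 7^{11} = 7^{8+2+1} ≡ 16 × 15 × 7 ≡ 14 mod 17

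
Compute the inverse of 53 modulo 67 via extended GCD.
Extended GCD: 53(-24) + 67(19) = 1. So 53^(-1) ≡ -24 ≡ 43 mod 67. Verify: 53 × 43 = 2279 ≡ 1 mod 67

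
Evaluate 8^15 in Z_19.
By repeated squaring (mod 19): 8^{1}≡8, 8^{2}≡7, 8^{4}≡11, 8^{8}≡7. Then 8^{15} = 8^{8+4+2+1} ≡ 7 × 11 × 7 × 8 ≡ 18 (mod 19)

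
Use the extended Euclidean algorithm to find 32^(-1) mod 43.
Extended GCD: 32(-4) + 43(3) = 1. So 32^(-1) ≡ -4 ≡ 39 (mod 43). Verify: 32 × 39 = 1248 ≡ 1 (mod 43)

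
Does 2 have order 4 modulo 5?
ord_5(2) divides 4. For each prime q|4: 2^{2}≡4, none ≡ 1. So 2 has order 4 and is a primitive root mod 5.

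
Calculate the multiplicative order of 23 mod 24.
Powers of 23 mod 24: 23^1≡23, 23^2≡1. ord_24(23) = 2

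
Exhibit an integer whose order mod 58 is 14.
5 has order 14 mod 58 since 5^{14} ≡ 1 (mod 58) and no smaller power works.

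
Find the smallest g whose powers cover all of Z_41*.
g = 6. Powers: [6, 36, 11, 25, 27, 39, 29, 10, 19, 32, ...] generates all 40 non-zero residues.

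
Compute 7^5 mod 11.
By repeated squaring mod 11: 7^{1}≡7, 7^{2}≡5, 7^{4}≡3. Then 7^{5} = 7^{4+1} ≡ 3 × 7 ≡ 10 mod 11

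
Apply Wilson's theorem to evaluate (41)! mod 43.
(42)! = (41)! × (42) ≡ -1 mod 43. So (41)! ≡ -1 × (42)^(-1) ≡ (-1)×(-1) = 1 mod 43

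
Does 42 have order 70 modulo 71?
ord_71(42) divides 70. For each prime q|70: 42^{35}≡70, 42^{14}≡57, 42^{10}≡48, none ≡ 1. So 42 has order 70 and is a primitive root mod 71.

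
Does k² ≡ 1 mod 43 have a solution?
By Euler's criterion: 1^{21} ≡ 1 mod 43. Since this equals 1, 1 is a QR.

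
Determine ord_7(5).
Powers of 5 mod 7: 5^1≡5, 5^2≡4, 5^3≡6, 5^4≡2, 5^5≡3, 5^6≡1. So the order of 5 is 6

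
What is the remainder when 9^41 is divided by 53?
By repeated squaring (mod 53): 9^{1}≡9, 9^{2}≡28, 9^{4}≡42, 9^{8}≡15, 9^{16}≡13, 9^{32}≡10. Then 9^{41} = 9^{32+8+1} ≡ 10 × 15 × 9 ≡ 25 (mod 53)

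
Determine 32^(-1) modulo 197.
Since 197 is prime, by Fermat 32^(-1) ≡ 32^{195} ≡ 117 mod 197. Verify: 32 × 117 = 3744 ≡ 1 mod 197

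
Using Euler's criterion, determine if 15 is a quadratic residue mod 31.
By Euler's criterion: 15^{15} ≡ 30 (mod 31). Since this equals -1 (≡ 30), 15 is not a QR.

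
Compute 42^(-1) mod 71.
Since 71 is prime, by Fermat 42^(-1) ≡ 42^{69} ≡ 22 mod 71. Verify: 42 × 22 = 924 ≡ 1 mod 71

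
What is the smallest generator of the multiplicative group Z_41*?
g = 6. For each prime q|40: 6^{20}≡40, 6^{8}≡10, none ≡ 1, so ord_41(6) = 40 and 6 is a primitive root.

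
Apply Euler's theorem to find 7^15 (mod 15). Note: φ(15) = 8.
By Euler: 7^{8} ≡ 1 (mod 15) since gcd(7, 15) = 1. 15 = 1×8 + 7. So 7^{15} ≡ 7^{7} ≡ 13 (mod 15)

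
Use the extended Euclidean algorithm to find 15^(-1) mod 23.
Extended GCD: 15(-3) + 23(2) = 1. So 15^(-1) ≡ -3 ≡ 20 (mod 23). Verify: 15 × 20 = 300 ≡ 1 (mod 23)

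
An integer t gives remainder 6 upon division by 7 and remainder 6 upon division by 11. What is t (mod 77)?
M = 7 × 11 = 77. M₁ = 11, y₁ ≡ 2 (mod 7). M₂ = 7, y₂ ≡ 8 (mod 11). t = 6×11×2 + 6×7×8 ≡ 6 (mod 77)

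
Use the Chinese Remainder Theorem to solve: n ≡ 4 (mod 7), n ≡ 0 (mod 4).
M = 7 × 4 = 28. M₁ = 4, y₁ ≡ 2 (mod 7). M₂ = 7, y₂ ≡ 3 (mod 4). n = 4×4×2 + 0×7×3 ≡ 4 (mod 28)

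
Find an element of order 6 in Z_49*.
19 has order 6 mod 49 since 19^{6} ≡ 1 mod 49 and no smaller power works.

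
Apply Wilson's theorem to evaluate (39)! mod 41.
(40)! = (39)! × (40) ≡ -1 (mod 41). So (39)! ≡ -1 × (40)^(-1) ≡ (-1)×(-1) = 1 (mod 41)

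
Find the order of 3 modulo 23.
Powers of 3 mod 23: 3^1≡3, 3^2≡9, 3^3≡4, 3^4≡12, 3^5≡13, 3^6≡16, 3^7≡2, 3^8≡6, 3^9≡18, 3^10≡8, 3^11≡1. ord_23(3) = 11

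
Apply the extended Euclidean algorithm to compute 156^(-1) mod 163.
Extended GCD: 156(-70) + 163(67) = 1. So 156^(-1) ≡ -70 ≡ 93 (mod 163). Verify: 156 × 93 = 14508 ≡ 1 (mod 163)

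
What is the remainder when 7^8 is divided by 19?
By repeated squaring mod 19: 7^{1}≡7, 7^{2}≡11, 7^{4}≡7, 7^{8}≡11. So 7^{8} ≡ 11 mod 19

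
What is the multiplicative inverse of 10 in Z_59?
Since 59 is prime, by Fermat 10^(-1) ≡ 10^{57} ≡ 6 mod 59. Verify: 10 × 6 = 60 ≡ 1 mod 59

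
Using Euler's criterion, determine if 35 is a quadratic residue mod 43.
By Euler's criterion: 35^{21} ≡ 1 (mod 43). Since this equals 1, 35 is a QR.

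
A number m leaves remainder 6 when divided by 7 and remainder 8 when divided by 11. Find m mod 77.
M = 7 × 11 = 77. M₁ = 11, y₁ ≡ 2 mod 7. M₂ = 7, y₂ ≡ 8 mod 11. m = 6×11×2 + 8×7×8 ≡ 41 mod 77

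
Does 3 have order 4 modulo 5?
ord_5(3) divides 4. For each prime q|4: 3^{2}≡4, none ≡ 1. So 3 has order 4 and is a primitive root mod 5.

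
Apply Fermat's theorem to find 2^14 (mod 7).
By Fermat: 2^{6} ≡ 1 (mod 7). 14 = 2×6 + 2. So 2^{14} ≡ 2^{2} ≡ 4 (mod 7)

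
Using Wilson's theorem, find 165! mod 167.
(166)! = (165)! × (166) ≡ -1 (mod 167). So (165)! ≡ -1 × (166)^(-1) ≡ (-1)×(-1) = 1 (mod 167)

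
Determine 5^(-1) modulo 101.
Since 101 is prime, by Fermat 5^(-1) ≡ 5^{99} ≡ 81 (mod 101). Verify: 5 × 81 = 405 ≡ 1 (mod 101)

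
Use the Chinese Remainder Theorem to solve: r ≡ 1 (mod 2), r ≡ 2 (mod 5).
M = 2 × 5 = 10. M₁ = 5, y₁ ≡ 1 (mod 2). M₂ = 2, y₂ ≡ 3 (mod 5). r = 1×5×1 + 2×2×3 ≡ 7 (mod 10)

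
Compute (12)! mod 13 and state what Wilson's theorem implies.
(12)! mod 13 = 12. Since this equals -1 (mod 13), Wilson confirms 13 is prime.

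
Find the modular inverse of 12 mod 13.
Since 13 is prime, by Fermat 12^(-1) ≡ 12^{11} ≡ 12 mod 13. Verify: 12 × 12 = 144 ≡ 1 mod 13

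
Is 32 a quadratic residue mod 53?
By Euler's criterion: 32^{26} ≡ 52 (mod 53). Since this equals -1 (≡ 52), 32 is not a QR.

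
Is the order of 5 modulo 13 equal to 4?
Powers of 5 mod 13: 5^1≡5, 5^2≡12, 5^3≡8, 5^4≡1. First k with 5^k≡1 is k=4. Yes, ord_13(5) = 4.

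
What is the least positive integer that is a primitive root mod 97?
g = 5. Powers: [5, 25, 28, 43, 21, 8, ...] generates all 96 non-zero residues.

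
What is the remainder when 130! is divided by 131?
By Wilson's theorem, (130)! ≡ -1 ≡ 130 mod 131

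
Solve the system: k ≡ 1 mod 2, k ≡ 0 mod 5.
M = 2 × 5 = 10. M₁ = 5, y₁ ≡ 1 mod 2. M₂ = 2, y₂ ≡ 3 mod 5. k = 1×5×1 + 0×2×3 ≡ 5 mod 10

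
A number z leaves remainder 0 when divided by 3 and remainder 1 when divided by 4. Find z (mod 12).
M = 3 × 4 = 12. M₁ = 4, y₁ ≡ 1 (mod 3). M₂ = 3, y₂ ≡ 3 (mod 4). z = 0×4×1 + 1×3×3 ≡ 9 (mod 12)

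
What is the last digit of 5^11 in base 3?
Using Fermat: 5^{2} ≡ 1 mod 3. 11 ≡ 1 mod 2. So 5^{11} ≡ 5^{1} ≡ 2 mod 3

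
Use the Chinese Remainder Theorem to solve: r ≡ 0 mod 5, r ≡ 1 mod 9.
M = 5 × 9 = 45. M₁ = 9, y₁ ≡ 4 mod 5. M₂ = 5, y₂ ≡ 2 mod 9. r = 0×9×4 + 1×5×2 ≡ 10 mod 45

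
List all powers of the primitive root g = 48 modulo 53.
48^1, 48^2, ..., 48^{52} mod 53: [48, 25, 34, 42, 2, 43, 50, 15, 31, 4, 33, 47, 30, 9, 8, 13, 41, 7, 18, 16, 26, 29, 14, 36, 32, 52, 5, 28, 19, 11, 51, 10, 3, 38, 22, 49, 20, 6, 23, 44, 45, 40, 12, 46, 35, 37, 27, 24, 39, 17, 21, 1]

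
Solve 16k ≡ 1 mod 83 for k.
Since 83 is prime, by Fermat 16^(-1) ≡ 16^{81} ≡ 26 mod 83. Verify: 16 × 26 = 416 ≡ 1 mod 83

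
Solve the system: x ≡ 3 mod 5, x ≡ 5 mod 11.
M = 5 × 11 = 55. M₁ = 11, y₁ ≡ 1 mod 5. M₂ = 5, y₂ ≡ 9 mod 11. x = 3×11×1 + 5×5×9 ≡ 38 mod 55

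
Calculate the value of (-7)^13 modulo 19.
By repeated squaring (mod 19): (-7)^{1}≡12, (-7)^{2}≡11, (-7)^{4}≡7, (-7)^{8}≡11. Then (-7)^{13} = (-7)^{8+4+1} ≡ 11 × 7 × 12 ≡ 12 (mod 19)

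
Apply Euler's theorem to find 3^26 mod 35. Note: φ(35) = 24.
By Euler: 3^{24} ≡ 1 mod 35 since gcd(3, 35) = 1. 26 = 1×24 + 2. So 3^{26} ≡ 3^{2} ≡ 9 mod 35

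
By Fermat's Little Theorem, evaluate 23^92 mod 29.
By Fermat: 23^{28} ≡ 1 (mod 29). 92 = 3×28 + 8. So 23^{92} ≡ 23^{8} ≡ 23 (mod 29)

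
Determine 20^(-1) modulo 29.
Since 29 is prime, by Fermat 20^(-1) ≡ 20^{27} ≡ 16 mod 29. Verify: 20 × 16 = 320 ≡ 1 mod 29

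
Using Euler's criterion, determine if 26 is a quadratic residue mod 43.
By Euler's criterion: 26^{21} ≡ 42 (mod 43). Since this equals -1 (≡ 42), 26 is not a QR.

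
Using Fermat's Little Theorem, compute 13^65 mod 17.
By Fermat: 13^{16} ≡ 1 (mod 17). 65 = 4×16 + 1. So 13^{65} ≡ 13^{1} ≡ 13 (mod 17)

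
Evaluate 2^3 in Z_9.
2^{3} = 8 ≡ 8 mod 9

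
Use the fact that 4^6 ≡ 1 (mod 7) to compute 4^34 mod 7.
By Fermat: 4^{6} ≡ 1 (mod 7). 34 = 5×6 + 4. So 4^{34} ≡ 4^{4} ≡ 4 (mod 7)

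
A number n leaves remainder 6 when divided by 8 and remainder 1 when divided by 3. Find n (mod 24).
M = 8 × 3 = 24. M₁ = 3, y₁ ≡ 3 (mod 8). M₂ = 8, y₂ ≡ 2 (mod 3). n = 6×3×3 + 1×8×2 ≡ 22 (mod 24)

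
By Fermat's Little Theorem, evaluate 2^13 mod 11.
By Fermat: 2^{10} ≡ 1 (mod 11). So 2^{13} = 2^{10} · 2^{3} ≡ 2^{3} ≡ 8 (mod 11)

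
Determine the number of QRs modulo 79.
Exactly half the non-zero residues mod a prime are QRs: (79-1)/2 = 39.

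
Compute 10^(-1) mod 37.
Since 37 is prime, by Fermat 10^(-1) ≡ 10^{35} ≡ 26 mod 37. Verify: 10 × 26 = 260 ≡ 1 mod 37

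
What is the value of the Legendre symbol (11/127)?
(11/127) = 11^{63} mod 127 = 1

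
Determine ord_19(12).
Powers of 12 mod 19: 12^1≡12, 12^2≡11, 12^3≡18, 12^4≡7, 12^5≡8, 12^6≡1. So the order of 12 is 6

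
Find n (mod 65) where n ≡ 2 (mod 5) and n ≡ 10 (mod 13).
M = 5 × 13 = 65. M₁ = 13, y₁ ≡ 2 (mod 5). M₂ = 5, y₂ ≡ 8 (mod 13). n = 2×13×2 + 10×5×8 ≡ 62 (mod 65)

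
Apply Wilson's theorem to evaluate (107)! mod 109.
(108)! = (107)! × (108) ≡ -1 (mod 109). So (107)! ≡ -1 × (108)^(-1) ≡ (-1)×(-1) = 1 (mod 109)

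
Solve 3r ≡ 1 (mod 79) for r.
Since 79 is prime, by Fermat 3^(-1) ≡ 3^{77} ≡ 53 (mod 79). Verify: 3 × 53 = 159 ≡ 1 (mod 79)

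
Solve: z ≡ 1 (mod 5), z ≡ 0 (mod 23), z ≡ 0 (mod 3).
M = 5 × 23 × 3 = 345. M₁ = 69, y₁ ≡ 4 (mod 5). M₂ = 15, y₂ ≡ 20 (mod 23). M₃ = 115, y₃ ≡ 1 (mod 3). z = 1×69×4 + 0×15×20 + 0×115×1 ≡ 276 (mod 345)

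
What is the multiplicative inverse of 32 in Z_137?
Since 137 is prime, by Fermat 32^(-1) ≡ 32^{135} ≡ 30 mod 137. Verify: 32 × 30 = 960 ≡ 1 mod 137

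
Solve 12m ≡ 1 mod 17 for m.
Since 17 is prime, by Fermat 12^(-1) ≡ 12^{15} ≡ 10 mod 17. Verify: 12 × 10 = 120 ≡ 1 mod 17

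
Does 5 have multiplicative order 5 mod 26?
Powers of 5 mod 26: 5^1≡5, 5^2≡25, 5^3≡21, 5^4≡1. Already 5^4≡1, so the order is 4 < 5. No, the actual order is 4.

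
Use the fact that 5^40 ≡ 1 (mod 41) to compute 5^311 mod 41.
By Fermat: 5^{40} ≡ 1 (mod 41). 311 ≡ 31 (mod 40). So 5^{311} ≡ 5^{31} ≡ 36 (mod 41)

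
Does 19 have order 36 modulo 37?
ord_37(19) divides 36. For each prime q|36: 19^{18}≡36, 19^{12}≡10, none ≡ 1. So 19 has order 36 and is a primitive root mod 37.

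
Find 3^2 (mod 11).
3^{2} = 9 ≡ 9 (mod 11)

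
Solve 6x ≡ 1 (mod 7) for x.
Since 7 is prime, by Fermat 6^(-1) ≡ 6^{5} ≡ 6 (mod 7). Verify: 6 × 6 = 36 ≡ 1 (mod 7)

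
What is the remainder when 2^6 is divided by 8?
By repeated squaring (mod 8): 2^{1}≡2, 2^{2}≡4, 2^{4}≡0. Then 2^{6} = 2^{4+2} ≡ 0 × 4 ≡ 0 (mod 8)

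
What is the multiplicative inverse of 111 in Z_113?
Since 113 is prime, by Fermat 111^(-1) ≡ 111^{111} ≡ 56 mod 113. Verify: 111 × 56 = 6216 ≡ 1 mod 113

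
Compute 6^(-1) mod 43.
Since 43 is prime, by Fermat 6^(-1) ≡ 6^{41} ≡ 36 mod 43. Verify: 6 × 36 = 216 ≡ 1 mod 43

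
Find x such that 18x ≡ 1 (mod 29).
Since 29 is prime, by Fermat 18^(-1) ≡ 18^{27} ≡ 21 (mod 29). Verify: 18 × 21 = 378 ≡ 1 (mod 29)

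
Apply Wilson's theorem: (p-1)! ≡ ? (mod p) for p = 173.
By Wilson's theorem, (172)! ≡ -1 ≡ 172 mod 173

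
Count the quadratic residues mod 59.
Exactly half the non-zero residues mod a prime are QRs: (59-1)/2 = 29.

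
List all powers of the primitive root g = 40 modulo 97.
40^1, 40^2, ..., 40^{96} mod 97: [40, 48, 77, 73, 10, 12, 92, 91, 51, 3, 23, 47, 37, 25, 30, 36, 82, 79, 56, 9, 69, 44, 14, 75, 90, 11, 52, 43, 71, 27, 13, 35, 42, 31, 76, 33, 59, 32, 19, 81, 39, 8, 29, 93, 34, 2, 80, 96, 57, 49, 20, 24, 87, 85, 5, 6, 46, 94, 74, 50, 60, 72, 67, 61, 15, 18, 41, 88, 28, 53, 83, 22, 7, 86, 45, 54, 26, 70, 84, 62, 55, 66, 21, 64, 38, 65, 78, 16, 58, 89, 68, 4, 63, 95, 17, 1]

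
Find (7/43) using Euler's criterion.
(7/43) = 7^{21} mod 43 = -1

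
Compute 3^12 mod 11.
Using Fermat: 3^{10} ≡ 1 (mod 11). 12 ≡ 2 (mod 10). So 3^{12} ≡ 3^{2} ≡ 9 (mod 11)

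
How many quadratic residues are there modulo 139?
Exactly half the non-zero residues mod a prime are QRs: (139-1)/2 = 69.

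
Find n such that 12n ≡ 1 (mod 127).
Since 127 is prime, by Fermat 12^(-1) ≡ 12^{125} ≡ 53 (mod 127). Verify: 12 × 53 = 636 ≡ 1 (mod 127)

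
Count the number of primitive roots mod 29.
Number of primitive roots mod 29 = φ(p-1) = φ(28) = 12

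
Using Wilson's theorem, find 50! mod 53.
(52)! = (50)! × (51) × (52) ≡ -1 (mod 53). So (50)! ≡ -1 × [(52)(51)]^(-1) ≡ 26 (mod 53)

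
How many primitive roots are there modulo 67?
A prime p has φ(p-1) primitive roots; here φ(66) = 20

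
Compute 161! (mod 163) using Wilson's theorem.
(162)! = (161)! × (162) ≡ -1 (mod 163). So (161)! ≡ -1 × (162)^(-1) ≡ (-1)×(-1) = 1 (mod 163)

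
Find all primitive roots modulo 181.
There are φ(180) = 48 primitive roots mod 181: {2, 10, 18, 21, 23, 24, 28, 41, 47, 50, 53, 54, 57, 58, 63, 66, 69, 76, 77, 78, 83, 84, 85, 90, 91, 96, 97, 98, 103, 104, 105, 112, 115, 118, 123, 124, 127, 128, 131, 134, 140, 153, 157, 158, 160, 163, 171, 179}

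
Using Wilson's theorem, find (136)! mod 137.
By Wilson's theorem, (136)! ≡ -1 ≡ 136 (mod 137)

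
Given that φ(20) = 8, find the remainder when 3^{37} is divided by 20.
By Euler: 3^{8} ≡ 1 mod 20 since gcd(3, 20) = 1. 37 = 4×8 + 5. So 3^{37} ≡ 3^{5} ≡ 3 mod 20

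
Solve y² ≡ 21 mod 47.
The square roots of 21 mod 47 are 16 and 31. Verify: 16² = 256 ≡ 21 mod 47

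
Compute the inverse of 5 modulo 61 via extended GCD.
Extended GCD: 5(-12) + 61(1) = 1. So 5^(-1) ≡ -12 ≡ 49 mod 61. Verify: 5 × 49 = 245 ≡ 1 mod 61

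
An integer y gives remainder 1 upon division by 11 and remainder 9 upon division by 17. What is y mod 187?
M = 11 × 17 = 187. M₁ = 17, y₁ ≡ 2 mod 11. M₂ = 11, y₂ ≡ 14 mod 17. y = 1×17×2 + 9×11×14 ≡ 111 mod 187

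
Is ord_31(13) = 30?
Powers of 13 mod 31: 13^1≡13, 13^2≡14, 13^3≡27, 13^4≡10, 13^5≡6, 13^6≡16, 13^7≡22, 13^8≡7, 13^9≡29, 13^10≡5, 13^11≡3, 13^12≡8, 13^13≡11, 13^14≡19, 13^15≡30, 13^16≡18, 13^17≡17, 13^18≡4, 13^19≡21, 13^20≡25, 13^21≡15, 13^22≡9, 13^23≡24, 13^24≡2, 13^25≡26, 13^26≡28, 13^27≡23, 13^28≡20, 13^29≡12, 13^30≡1. First k with 13^k≡1 is k=30. Yes, ord_31(13) = 30.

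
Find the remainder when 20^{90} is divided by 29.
By Fermat: 20^{28} ≡ 1 (mod 29). 90 = 3×28 + 6. So 20^{90} ≡ 20^{6} ≡ 16 (mod 29)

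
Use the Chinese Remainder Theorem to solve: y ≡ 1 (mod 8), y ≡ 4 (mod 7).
M = 8 × 7 = 56. M₁ = 7, y₁ ≡ 7 (mod 8). M₂ = 8, y₂ ≡ 1 (mod 7). y = 1×7×7 + 4×8×1 ≡ 25 (mod 56)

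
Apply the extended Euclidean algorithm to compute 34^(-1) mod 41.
Extended GCD: 34(-6) + 41(5) = 1. So 34^(-1) ≡ -6 ≡ 35 (mod 41). Verify: 34 × 35 = 1190 ≡ 1 (mod 41)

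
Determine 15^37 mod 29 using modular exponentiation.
Using Fermat: 15^{28} ≡ 1 mod 29. 37 ≡ 9 mod 28. So 15^{37} ≡ 15^{9} ≡ 26 mod 29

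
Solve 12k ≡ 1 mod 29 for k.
Since 29 is prime, by Fermat 12^(-1) ≡ 12^{27} ≡ 17 mod 29. Verify: 12 × 17 = 204 ≡ 1 mod 29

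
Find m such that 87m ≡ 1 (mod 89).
Since 89 is prime, by Fermat 87^(-1) ≡ 87^{87} ≡ 44 (mod 89). Verify: 87 × 44 = 3828 ≡ 1 (mod 89)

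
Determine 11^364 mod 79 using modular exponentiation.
Using Fermat: 11^{78} ≡ 1 mod 79. 364 ≡ 52 mod 78. So 11^{364} ≡ 11^{52} ≡ 23 mod 79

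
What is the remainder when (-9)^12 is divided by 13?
Using Fermat: (-9)^{12} ≡ 1 mod 13. 12 ≡ 0 mod 12. So (-9)^{12} ≡ (-9)^{0} ≡ 1 mod 13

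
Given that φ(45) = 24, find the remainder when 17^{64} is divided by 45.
By Euler: 17^{24} ≡ 1 (mod 45) since gcd(17, 45) = 1. 64 = 2×24 + 16. So 17^{64} ≡ 17^{16} ≡ 1 (mod 45)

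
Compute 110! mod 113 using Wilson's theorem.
(112)! = (110)! × (111) × (112) ≡ -1 mod 113. So (110)! ≡ -1 × [(112)(111)]^(-1) ≡ 56 mod 113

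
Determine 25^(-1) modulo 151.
Since 151 is prime, by Fermat 25^(-1) ≡ 25^{149} ≡ 145 mod 151. Verify: 25 × 145 = 3625 ≡ 1 mod 151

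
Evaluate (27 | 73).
(27/73) = 27^{36} mod 73 = 1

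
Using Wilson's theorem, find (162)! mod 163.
By Wilson's theorem, (162)! ≡ -1 ≡ 162 mod 163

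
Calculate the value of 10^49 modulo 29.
Using Fermat: 10^{28} ≡ 1 mod 29. 49 ≡ 21 mod 28. So 10^{49} ≡ 10^{21} ≡ 12 mod 29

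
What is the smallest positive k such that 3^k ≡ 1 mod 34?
Powers of 3 mod 34: 3^1≡3, 3^2≡9, 3^3≡27, 3^4≡13, 3^5≡5, 3^6≡15, 3^7≡11, 3^8≡33, 3^9≡31, 3^10≡25, 3^11≡7, 3^12≡21, 3^13≡29, 3^14≡19, 3^15≡23, 3^16≡1. So the order of 3 is 16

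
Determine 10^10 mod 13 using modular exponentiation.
By repeated squaring mod 13: 10^{1}≡10, 10^{2}≡9, 10^{4}≡3, 10^{8}≡9. Then 10^{10} = 10^{8+2} ≡ 9 × 9 ≡ 3 mod 13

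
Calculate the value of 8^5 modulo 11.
By repeated squaring (mod 11): 8^{1}≡8, 8^{2}≡9, 8^{4}≡4. Then 8^{5} = 8^{4+1} ≡ 4 × 8 ≡ 10 (mod 11)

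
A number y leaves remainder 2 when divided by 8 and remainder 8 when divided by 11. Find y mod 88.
M = 8 × 11 = 88. M₁ = 11, y₁ ≡ 3 mod 8. M₂ = 8, y₂ ≡ 7 mod 11. y = 2×11×3 + 8×8×7 ≡ 74 mod 88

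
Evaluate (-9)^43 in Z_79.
By repeated squaring (mod 79): (-9)^{1}≡70, (-9)^{2}≡2, (-9)^{4}≡4, (-9)^{8}≡16, (-9)^{16}≡19, (-9)^{32}≡45. Then (-9)^{43} = (-9)^{32+8+2+1} ≡ 45 × 16 × 2 × 70 ≡ 75 (mod 79)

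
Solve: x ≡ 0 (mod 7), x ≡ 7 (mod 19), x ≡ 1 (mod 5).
M = 7 × 19 × 5 = 665. M₁ = 95, y₁ ≡ 2 (mod 7). M₂ = 35, y₂ ≡ 6 (mod 19). M₃ = 133, y₃ ≡ 2 (mod 5). x = 0×95×2 + 7×35×6 + 1×133×2 ≡ 406 (mod 665)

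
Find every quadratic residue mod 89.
Quadratic residues modulo 89: {1, 2, 4, 5, 8, 9, 10, 11, 16, 17, 18, 20, 21, 22, 25, 32, 34, 36, 39, 40, 42, 44, 45, 47, 49, 50, 53, 55, 57, 64, 67, 68, 69, 71, 72, 73, 78, 79, 80, 81, 84, 85, 87, 88}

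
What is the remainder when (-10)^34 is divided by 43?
By repeated squaring (mod 43): (-10)^{1}≡33, (-10)^{2}≡14, (-10)^{4}≡24, (-10)^{8}≡17, (-10)^{16}≡31, (-10)^{32}≡15. Then (-10)^{34} = (-10)^{32+2} ≡ 15 × 14 ≡ 38 (mod 43)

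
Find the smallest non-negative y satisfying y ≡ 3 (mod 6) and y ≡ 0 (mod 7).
M = 6 × 7 = 42. M₁ = 7, y₁ ≡ 1 (mod 6). M₂ = 6, y₂ ≡ 6 (mod 7). y = 3×7×1 + 0×6×6 ≡ 21 (mod 42)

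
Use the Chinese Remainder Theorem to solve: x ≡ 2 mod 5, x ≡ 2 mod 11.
M = 5 × 11 = 55. M₁ = 11, y₁ ≡ 1 mod 5. M₂ = 5, y₂ ≡ 9 mod 11. x = 2×11×1 + 2×5×9 ≡ 2 mod 55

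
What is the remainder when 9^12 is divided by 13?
Using Fermat: 9^{12} ≡ 1 mod 13. 12 ≡ 0 mod 12. So 9^{12} ≡ 9^{0} ≡ 1 mod 13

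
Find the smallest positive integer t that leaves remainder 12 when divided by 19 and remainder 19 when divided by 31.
M = 19 × 31 = 589. M₁ = 31, y₁ ≡ 8 mod 19. M₂ = 19, y₂ ≡ 18 mod 31. t = 12×31×8 + 19×19×18 ≡ 50 mod 589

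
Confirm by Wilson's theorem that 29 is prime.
(28)! mod 29 = 28. Since this equals -1 (mod 29), Wilson confirms 29 is prime.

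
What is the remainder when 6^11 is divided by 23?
By repeated squaring mod 23: 6^{1}≡6, 6^{2}≡13, 6^{4}≡8, 6^{8}≡18. Then 6^{11} = 6^{8+2+1} ≡ 18 × 13 × 6 ≡ 1 mod 23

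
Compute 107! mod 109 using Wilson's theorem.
(108)! = (107)! × (108) ≡ -1 mod 109. So (107)! ≡ -1 × (108)^(-1) ≡ (-1)×(-1) = 1 mod 109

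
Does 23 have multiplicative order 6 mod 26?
Powers of 23 mod 26: 23^1≡23, 23^2≡9, 23^3≡25, 23^4≡3, 23^5≡17, 23^6≡1. First k with 23^k≡1 is k=6. Yes, ord_26(23) = 6.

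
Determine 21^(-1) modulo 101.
Since 101 is prime, by Fermat 21^(-1) ≡ 21^{99} ≡ 77 (mod 101). Verify: 21 × 77 = 1617 ≡ 1 (mod 101)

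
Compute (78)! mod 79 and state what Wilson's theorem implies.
(78)! mod 79 = 78. Since this equals -1 (mod 79), Wilson confirms 79 is prime.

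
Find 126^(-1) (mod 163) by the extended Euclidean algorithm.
Extended GCD: 126(22) + 163(-17) = 1. So 126^(-1) ≡ 22 (mod 163). Verify: 126 × 22 = 2772 ≡ 1 (mod 163)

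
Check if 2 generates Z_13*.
ord_13(2) divides 12. For each prime q|12: 2^{6}≡12, 2^{4}≡3, none ≡ 1. So 2 has order 12 and is a primitive root mod 13.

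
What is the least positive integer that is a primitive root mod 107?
g = 2. For each prime q|106: 2^{53}≡106, 2^{2}≡4, none ≡ 1, so ord_107(2) = 106 and 2 is a primitive root.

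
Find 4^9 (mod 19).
By repeated squaring (mod 19): 4^{1}≡4, 4^{2}≡16, 4^{4}≡9, 4^{8}≡5. Then 4^{9} = 4^{8+1} ≡ 5 × 4 ≡ 1 (mod 19)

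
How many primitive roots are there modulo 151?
There are φ(151-1) = φ(150) = 40 primitive roots modulo 151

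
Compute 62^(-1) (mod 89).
Since 89 is prime, by Fermat 62^(-1) ≡ 62^{87} ≡ 56 (mod 89). Verify: 62 × 56 = 3472 ≡ 1 (mod 89)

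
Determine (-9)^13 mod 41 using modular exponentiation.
By repeated squaring (mod 41): (-9)^{1}≡32, (-9)^{2}≡40, (-9)^{4}≡1, (-9)^{8}≡1. Then (-9)^{13} = (-9)^{8+4+1} ≡ 1 × 1 × 32 ≡ 32 (mod 41)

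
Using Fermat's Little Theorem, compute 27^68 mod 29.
By Fermat: 27^{28} ≡ 1 mod 29. 68 = 2×28 + 12. So 27^{68} ≡ 27^{12} ≡ 7 mod 29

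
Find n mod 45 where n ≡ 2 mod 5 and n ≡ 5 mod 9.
M = 5 × 9 = 45. M₁ = 9, y₁ ≡ 4 mod 5. M₂ = 5, y₂ ≡ 2 mod 9. n = 2×9×4 + 5×5×2 ≡ 32 mod 45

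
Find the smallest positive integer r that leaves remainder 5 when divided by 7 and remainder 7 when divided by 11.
M = 7 × 11 = 77. M₁ = 11, y₁ ≡ 2 (mod 7). M₂ = 7, y₂ ≡ 8 (mod 11). r = 5×11×2 + 7×7×8 ≡ 40 (mod 77)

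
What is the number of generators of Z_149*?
Number of primitive roots mod 149 = φ(p-1) = φ(148) = 72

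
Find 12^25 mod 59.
By repeated squaring mod 59: 12^{1}≡12, 12^{2}≡26, 12^{4}≡27, 12^{8}≡21, 12^{16}≡28. Then 12^{25} = 12^{16+8+1} ≡ 28 × 21 × 12 ≡ 35 mod 59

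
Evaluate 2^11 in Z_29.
By repeated squaring mod 29: 2^{1}≡2, 2^{2}≡4, 2^{4}≡16, 2^{8}≡24. Then 2^{11} = 2^{8+2+1} ≡ 24 × 4 × 2 ≡ 18 mod 29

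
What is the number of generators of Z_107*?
A prime p has φ(p-1) primitive roots; here φ(106) = 52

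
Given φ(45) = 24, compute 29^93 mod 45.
By Euler: 29^{24} ≡ 1 (mod 45) since gcd(29, 45) = 1. 93 = 3×24 + 21. So 29^{93} ≡ 29^{21} ≡ 44 (mod 45)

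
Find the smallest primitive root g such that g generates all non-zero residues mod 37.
g = 2. Powers: [2, 4, 8, 16, 32, 27, ...] generates all 36 non-zero residues.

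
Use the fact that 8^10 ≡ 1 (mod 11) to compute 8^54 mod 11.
By Fermat: 8^{10} ≡ 1 (mod 11). 54 = 5×10 + 4. So 8^{54} ≡ 8^{4} ≡ 4 (mod 11)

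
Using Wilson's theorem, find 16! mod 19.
(18)! = (16)! × (17) × (18) ≡ -1 (mod 19). So (16)! ≡ -1 × [(18)(17)]^(-1) ≡ 9 (mod 19)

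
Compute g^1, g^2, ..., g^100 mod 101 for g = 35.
35^1, 35^2, ..., 35^{100} mod 101: [35, 13, 51, 68, 57, 76, 34, 79, 38, 17, 90, 19, 59, 45, 60, 80, 73, 30, 40, 87, 15, 20, 94, 58, 10, 47, 29, 5, 74, 65, 53, 37, 83, 77, 69, 92, 89, 85, 46, 95, 93, 23, 98, 97, 62, 49, 99, 31, 75, 100, 66, 88, 50, 33, 44, 25, 67, 22, 63, 84, 11, 82, 42, 56, 41, 21, 28, 71, 61, 14, 86, 81, 7, 43, 91, 54, 72, 96, 27, 36, 48, 64, 18, 24, 32, 9, 12, 16, 55, 6, 8, 78, 3, 4, 39, 52, 2, 70, 26, 1]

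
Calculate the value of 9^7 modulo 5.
Using Fermat: 9^{4} ≡ 1 (mod 5). 7 ≡ 3 (mod 4). So 9^{7} ≡ 9^{3} ≡ 4 (mod 5)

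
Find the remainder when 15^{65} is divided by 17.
By Fermat: 15^{16} ≡ 1 (mod 17). 65 = 4×16 + 1. So 15^{65} ≡ 15^{1} ≡ 15 (mod 17)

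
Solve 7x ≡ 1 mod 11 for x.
Since 11 is prime, by Fermat 7^(-1) ≡ 7^{9} ≡ 8 mod 11. Verify: 7 × 8 = 56 ≡ 1 mod 11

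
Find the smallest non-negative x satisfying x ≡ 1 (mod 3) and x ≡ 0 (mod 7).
M = 3 × 7 = 21. M₁ = 7, y₁ ≡ 1 (mod 3). M₂ = 3, y₂ ≡ 5 (mod 7). x = 1×7×1 + 0×3×5 ≡ 7 (mod 21)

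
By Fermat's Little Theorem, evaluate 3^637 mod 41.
By Fermat: 3^{40} ≡ 1 (mod 41). 637 ≡ 37 (mod 40). So 3^{637} ≡ 3^{37} ≡ 38 (mod 41)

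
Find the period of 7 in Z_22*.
Powers of 7 mod 22: 7^1≡7, 7^2≡5, 7^3≡13, 7^4≡3, 7^5≡21, 7^6≡15, 7^7≡17, 7^8≡9, 7^9≡19, 7^10≡1. So the order of 7 is 10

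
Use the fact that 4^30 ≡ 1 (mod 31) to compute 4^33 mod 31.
By Fermat: 4^{30} ≡ 1 (mod 31). So 4^{33} = 4^{30} · 4^{3} ≡ 4^{3} ≡ 2 (mod 31)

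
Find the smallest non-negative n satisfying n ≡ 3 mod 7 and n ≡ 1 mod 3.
M = 7 × 3 = 21. M₁ = 3, y₁ ≡ 5 mod 7. M₂ = 7, y₂ ≡ 1 mod 3. n = 3×3×5 + 1×7×1 ≡ 10 mod 21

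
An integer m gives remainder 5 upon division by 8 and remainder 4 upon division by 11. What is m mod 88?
M = 8 × 11 = 88. M₁ = 11, y₁ ≡ 3 mod 8. M₂ = 8, y₂ ≡ 7 mod 11. m = 5×11×3 + 4×8×7 ≡ 37 mod 88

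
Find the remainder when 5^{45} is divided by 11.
By Fermat: 5^{10} ≡ 1 (mod 11). 45 = 4×10 + 5. So 5^{45} ≡ 5^{5} ≡ 1 (mod 11)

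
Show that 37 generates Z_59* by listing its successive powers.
37^1, 37^2, ..., 37^{58} mod 59: [37, 12, 31, 26, 18, 17, 39, 27, 55, 29, 11, 53, 14, 46, 50, 21, 10, 16, 2, 15, 24, 3, 52, 36, 34, 19, 54, 51, 58, 22, 47, 28, 33, 41, 42, 20, 32, 4, 30, 48, 6, 45, 13, 9, 38, 49, 43, 57, 44, 35, 56, 7, 23, 25, 40, 5, 8, 1]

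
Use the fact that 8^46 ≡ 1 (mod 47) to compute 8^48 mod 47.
By Fermat: 8^{46} ≡ 1 (mod 47). So 8^{48} = 8^{46} · 8^{2} ≡ 8^{2} ≡ 17 (mod 47)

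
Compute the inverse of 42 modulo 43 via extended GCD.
Extended GCD: 42(-1) + 43(1) = 1. So 42^(-1) ≡ -1 ≡ 42 mod 43. Verify: 42 × 42 = 1764 ≡ 1 mod 43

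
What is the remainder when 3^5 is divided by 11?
By repeated squaring (mod 11): 3^{1}≡3, 3^{2}≡9, 3^{4}≡4. Then 3^{5} = 3^{4+1} ≡ 4 × 3 ≡ 1 (mod 11)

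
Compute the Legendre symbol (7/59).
(7/59) = 7^{29} mod 59 = 1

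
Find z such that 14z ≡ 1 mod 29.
Since 29 is prime, by Fermat 14^(-1) ≡ 14^{27} ≡ 27 mod 29. Verify: 14 × 27 = 378 ≡ 1 mod 29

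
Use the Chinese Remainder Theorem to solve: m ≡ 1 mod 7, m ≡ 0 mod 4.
M = 7 × 4 = 28. M₁ = 4, y₁ ≡ 2 mod 7. M₂ = 7, y₂ ≡ 3 mod 4. m = 1×4×2 + 0×7×3 ≡ 8 mod 28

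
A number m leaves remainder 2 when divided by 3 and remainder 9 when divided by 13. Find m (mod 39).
M = 3 × 13 = 39. M₁ = 13, y₁ ≡ 1 (mod 3). M₂ = 3, y₂ ≡ 9 (mod 13). m = 2×13×1 + 9×3×9 ≡ 35 (mod 39)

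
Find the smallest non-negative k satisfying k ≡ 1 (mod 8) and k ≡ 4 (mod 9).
M = 8 × 9 = 72. M₁ = 9, y₁ ≡ 1 (mod 8). M₂ = 8, y₂ ≡ 8 (mod 9). k = 1×9×1 + 4×8×8 ≡ 49 (mod 72)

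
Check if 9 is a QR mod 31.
By Euler's criterion: 9^{15} ≡ 1 mod 31. Since this equals 1, 9 is a QR.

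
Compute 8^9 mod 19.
By repeated squaring mod 19: 8^{1}≡8, 8^{2}≡7, 8^{4}≡11, 8^{8}≡7. Then 8^{9} = 8^{8+1} ≡ 7 × 8 ≡ 18 mod 19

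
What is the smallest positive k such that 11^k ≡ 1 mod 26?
Powers of 11 mod 26: 11^1≡11, 11^2≡17, 11^3≡5, 11^4≡3, 11^5≡7, 11^6≡25, 11^7≡15, 11^8≡9, 11^9≡21, 11^10≡23, 11^11≡19, 11^12≡1. ord_26(11) = 12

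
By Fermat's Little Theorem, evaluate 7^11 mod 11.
By Fermat: 7^{10} ≡ 1 mod 11. So 7^{11} = 7^{10} · 7^{1} ≡ 7^{1} ≡ 7 mod 11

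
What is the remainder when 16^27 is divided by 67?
By repeated squaring mod 67: 16^{1}≡16, 16^{2}≡55, 16^{4}≡10, 16^{8}≡33, 16^{16}≡17. Then 16^{27} = 16^{16+8+2+1} ≡ 17 × 33 × 55 × 16 ≡ 24 mod 67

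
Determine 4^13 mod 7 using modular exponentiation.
Using Fermat: 4^{6} ≡ 1 mod 7. 13 ≡ 1 mod 6. So 4^{13} ≡ 4^{1} ≡ 4 mod 7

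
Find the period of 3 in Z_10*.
Powers of 3 mod 10: 3^1≡3, 3^2≡9, 3^3≡7, 3^4≡1. So the order of 3 is 4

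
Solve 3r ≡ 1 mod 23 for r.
Since 23 is prime, by Fermat 3^(-1) ≡ 3^{21} ≡ 8 mod 23. Verify: 3 × 8 = 24 ≡ 1 mod 23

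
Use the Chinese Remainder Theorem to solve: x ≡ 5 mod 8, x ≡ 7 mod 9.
M = 8 × 9 = 72. M₁ = 9, y₁ ≡ 1 mod 8. M₂ = 8, y₂ ≡ 8 mod 9. x = 5×9×1 + 7×8×8 ≡ 61 mod 72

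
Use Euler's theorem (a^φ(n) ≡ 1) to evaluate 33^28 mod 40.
By Euler: 33^{16} ≡ 1 (mod 40) since gcd(33, 40) = 1. 28 = 1×16 + 12. So 33^{28} ≡ 33^{12} ≡ 1 (mod 40)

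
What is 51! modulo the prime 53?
(52)! = (51)! × (52) ≡ -1 (mod 53). So (51)! ≡ -1 × (52)^(-1) ≡ (-1)×(-1) = 1 (mod 53)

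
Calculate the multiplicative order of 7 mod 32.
Powers of 7 mod 32: 7^1≡7, 7^2≡17, 7^3≡23, 7^4≡1. ord_32(7) = 4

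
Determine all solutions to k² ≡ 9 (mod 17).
The square roots of 9 mod 17 are 14 and 3. Verify: 14² = 196 ≡ 9 (mod 17)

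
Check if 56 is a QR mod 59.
By Euler's criterion: 56^{29} ≡ 58 mod 59. Since this equals -1 (≡ 58), 56 is not a QR.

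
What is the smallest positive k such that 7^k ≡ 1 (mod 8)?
Powers of 7 mod 8: 7^1≡7, 7^2≡1. ord_8(7) = 2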